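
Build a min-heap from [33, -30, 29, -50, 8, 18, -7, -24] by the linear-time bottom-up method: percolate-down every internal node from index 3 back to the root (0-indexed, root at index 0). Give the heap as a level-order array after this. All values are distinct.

[-50, -30, -7, -24, 8, 18, 29, 33]

sift down from index 3: already satisfies heap property
sift down from index 2:
  29 vs smaller child -7 at index 6, swap → [33, -30, -7, -50, 8, 18, 29, -24]
sift down from index 1:
  -30 vs smaller child -50 at index 3, swap → [33, -50, -7, -30, 8, 18, 29, -24]
sift down from index 0:
  33 vs smaller child -50 at index 1, swap → [-50, 33, -7, -30, 8, 18, 29, -24]
  33 vs smaller child -30 at index 3, swap → [-50, -30, -7, 33, 8, 18, 29, -24]
  33 vs only child -24 at index 7, swap → [-50, -30, -7, -24, 8, 18, 29, 33]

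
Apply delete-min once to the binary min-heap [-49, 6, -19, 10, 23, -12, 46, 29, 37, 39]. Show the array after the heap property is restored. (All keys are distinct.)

[-19, 6, -12, 10, 23, 39, 46, 29, 37]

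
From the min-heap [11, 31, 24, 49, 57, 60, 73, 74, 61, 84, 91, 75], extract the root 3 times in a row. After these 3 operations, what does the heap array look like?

[49, 57, 60, 61, 84, 75, 73, 74, 91]

extract-min #1 returns 11:
  remove root 11; move last element 75 to root → [75, 31, 24, 49, 57, 60, 73, 74, 61, 84, 91]
  75 vs smaller child 24 at index 2, swap → [24, 31, 75, 49, 57, 60, 73, 74, 61, 84, 91]
  75 vs smaller child 60 at index 5, swap → [24, 31, 60, 49, 57, 75, 73, 74, 61, 84, 91]
extract-min #2 returns 24:
  remove root 24; move last element 91 to root → [91, 31, 60, 49, 57, 75, 73, 74, 61, 84]
  91 vs smaller child 31 at index 1, swap → [31, 91, 60, 49, 57, 75, 73, 74, 61, 84]
  91 vs smaller child 49 at index 3, swap → [31, 49, 60, 91, 57, 75, 73, 74, 61, 84]
  91 vs smaller child 61 at index 8, swap → [31, 49, 60, 61, 57, 75, 73, 74, 91, 84]
extract-min #3 returns 31:
  remove root 31; move last element 84 to root → [84, 49, 60, 61, 57, 75, 73, 74, 91]
  84 vs smaller child 49 at index 1, swap → [49, 84, 60, 61, 57, 75, 73, 74, 91]
  84 vs smaller child 57 at index 4, swap → [49, 57, 60, 61, 84, 75, 73, 74, 91]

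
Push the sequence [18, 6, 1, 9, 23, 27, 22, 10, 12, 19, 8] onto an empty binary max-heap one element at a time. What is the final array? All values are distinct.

Insert 18:
  append 18 at index 0 → [18] (no swap needed)
Insert 6:
  append 6 at index 1 → [18, 6] (no swap needed)
Insert 1:
  append 1 at index 2 → [18, 6, 1] (no swap needed)
Insert 9:
  append 9 at index 3 → [18, 6, 1, 9]
  9 > parent 6 at index 1, swap → [18, 9, 1, 6]
Insert 23:
  append 23 at index 4 → [18, 9, 1, 6, 23]
  23 > parent 9 at index 1, swap → [18, 23, 1, 6, 9]
  23 > parent 18 at index 0, swap → [23, 18, 1, 6, 9]
Insert 27:
  append 27 at index 5 → [23, 18, 1, 6, 9, 27]
  27 > parent 1 at index 2, swap → [23, 18, 27, 6, 9, 1]
  27 > parent 23 at index 0, swap → [27, 18, 23, 6, 9, 1]
Insert 22:
  append 22 at index 6 → [27, 18, 23, 6, 9, 1, 22] (no swap needed)
Insert 10:
  append 10 at index 7 → [27, 18, 23, 6, 9, 1, 22, 10]
  10 > parent 6 at index 3, swap → [27, 18, 23, 10, 9, 1, 22, 6]
Insert 12:
  append 12 at index 8 → [27, 18, 23, 10, 9, 1, 22, 6, 12]
  12 > parent 10 at index 3, swap → [27, 18, 23, 12, 9, 1, 22, 6, 10]
Insert 19:
  append 19 at index 9 → [27, 18, 23, 12, 9, 1, 22, 6, 10, 19]
  19 > parent 9 at index 4, swap → [27, 18, 23, 12, 19, 1, 22, 6, 10, 9]
  19 > parent 18 at index 1, swap → [27, 19, 23, 12, 18, 1, 22, 6, 10, 9]
Insert 8:
  append 8 at index 10 → [27, 19, 23, 12, 18, 1, 22, 6, 10, 9, 8] (no swap needed)

[27, 19, 23, 12, 18, 1, 22, 6, 10, 9, 8]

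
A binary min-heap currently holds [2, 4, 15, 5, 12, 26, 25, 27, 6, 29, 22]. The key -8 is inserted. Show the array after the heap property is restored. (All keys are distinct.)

[-8, 4, 2, 5, 12, 15, 25, 27, 6, 29, 22, 26]

append -8 at index 11 → [2, 4, 15, 5, 12, 26, 25, 27, 6, 29, 22, -8]
-8 < parent 26 at index 5, swap → [2, 4, 15, 5, 12, -8, 25, 27, 6, 29, 22, 26]
-8 < parent 15 at index 2, swap → [2, 4, -8, 5, 12, 15, 25, 27, 6, 29, 22, 26]
-8 < parent 2 at index 0, swap → [-8, 4, 2, 5, 12, 15, 25, 27, 6, 29, 22, 26]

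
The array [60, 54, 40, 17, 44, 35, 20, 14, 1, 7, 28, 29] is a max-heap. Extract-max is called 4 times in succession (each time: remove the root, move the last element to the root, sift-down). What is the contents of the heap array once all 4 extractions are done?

extract-max #1 returns 60:
  remove root 60; move last element 29 to root → [29, 54, 40, 17, 44, 35, 20, 14, 1, 7, 28]
  29 vs larger child 54 at index 1, swap → [54, 29, 40, 17, 44, 35, 20, 14, 1, 7, 28]
  29 vs larger child 44 at index 4, swap → [54, 44, 40, 17, 29, 35, 20, 14, 1, 7, 28]
extract-max #2 returns 54:
  remove root 54; move last element 28 to root → [28, 44, 40, 17, 29, 35, 20, 14, 1, 7]
  28 vs larger child 44 at index 1, swap → [44, 28, 40, 17, 29, 35, 20, 14, 1, 7]
  28 vs larger child 29 at index 4, swap → [44, 29, 40, 17, 28, 35, 20, 14, 1, 7]
extract-max #3 returns 44:
  remove root 44; move last element 7 to root → [7, 29, 40, 17, 28, 35, 20, 14, 1]
  7 vs larger child 40 at index 2, swap → [40, 29, 7, 17, 28, 35, 20, 14, 1]
  7 vs larger child 35 at index 5, swap → [40, 29, 35, 17, 28, 7, 20, 14, 1]
extract-max #4 returns 40:
  remove root 40; move last element 1 to root → [1, 29, 35, 17, 28, 7, 20, 14]
  1 vs larger child 35 at index 2, swap → [35, 29, 1, 17, 28, 7, 20, 14]
  1 vs larger child 20 at index 6, swap → [35, 29, 20, 17, 28, 7, 1, 14]

[35, 29, 20, 17, 28, 7, 1, 14]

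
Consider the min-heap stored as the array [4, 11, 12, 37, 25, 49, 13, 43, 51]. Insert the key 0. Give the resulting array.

[0, 4, 12, 37, 11, 49, 13, 43, 51, 25]

append 0 at index 9 → [4, 11, 12, 37, 25, 49, 13, 43, 51, 0]
0 < parent 25 at index 4, swap → [4, 11, 12, 37, 0, 49, 13, 43, 51, 25]
0 < parent 11 at index 1, swap → [4, 0, 12, 37, 11, 49, 13, 43, 51, 25]
0 < parent 4 at index 0, swap → [0, 4, 12, 37, 11, 49, 13, 43, 51, 25]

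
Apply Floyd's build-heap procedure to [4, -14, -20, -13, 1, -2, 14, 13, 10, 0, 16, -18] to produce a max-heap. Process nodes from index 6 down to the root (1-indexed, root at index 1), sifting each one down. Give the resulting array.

[16, 13, 14, 10, 1, -2, -20, -13, 4, 0, -14, -18]

sift down from index 6: already satisfies heap property
sift down from index 5:
  1 vs larger child 16 at index 11, swap → [4, -14, -20, -13, 16, -2, 14, 13, 10, 0, 1, -18]
sift down from index 4:
  -13 vs larger child 13 at index 8, swap → [4, -14, -20, 13, 16, -2, 14, -13, 10, 0, 1, -18]
sift down from index 3:
  -20 vs larger child 14 at index 7, swap → [4, -14, 14, 13, 16, -2, -20, -13, 10, 0, 1, -18]
sift down from index 2:
  -14 vs larger child 16 at index 5, swap → [4, 16, 14, 13, -14, -2, -20, -13, 10, 0, 1, -18]
  -14 vs larger child 1 at index 11, swap → [4, 16, 14, 13, 1, -2, -20, -13, 10, 0, -14, -18]
sift down from index 1:
  4 vs larger child 16 at index 2, swap → [16, 4, 14, 13, 1, -2, -20, -13, 10, 0, -14, -18]
  4 vs larger child 13 at index 4, swap → [16, 13, 14, 4, 1, -2, -20, -13, 10, 0, -14, -18]
  4 vs larger child 10 at index 9, swap → [16, 13, 14, 10, 1, -2, -20, -13, 4, 0, -14, -18]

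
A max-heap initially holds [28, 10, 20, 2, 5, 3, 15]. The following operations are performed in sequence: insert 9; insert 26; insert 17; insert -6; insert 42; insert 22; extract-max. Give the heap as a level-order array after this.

[28, 26, 22, 10, 17, 20, 15, 2, 9, 5, -6, 3]

insert 9:
  append 9 at index 7 → [28, 10, 20, 2, 5, 3, 15, 9]
  9 > parent 2 at index 3, swap → [28, 10, 20, 9, 5, 3, 15, 2]
insert 26:
  append 26 at index 8 → [28, 10, 20, 9, 5, 3, 15, 2, 26]
  26 > parent 9 at index 3, swap → [28, 10, 20, 26, 5, 3, 15, 2, 9]
  26 > parent 10 at index 1, swap → [28, 26, 20, 10, 5, 3, 15, 2, 9]
insert 17:
  append 17 at index 9 → [28, 26, 20, 10, 5, 3, 15, 2, 9, 17]
  17 > parent 5 at index 4, swap → [28, 26, 20, 10, 17, 3, 15, 2, 9, 5]
insert -6:
  append -6 at index 10 → [28, 26, 20, 10, 17, 3, 15, 2, 9, 5, -6] (no swap needed)
insert 42:
  append 42 at index 11 → [28, 26, 20, 10, 17, 3, 15, 2, 9, 5, -6, 42]
  42 > parent 3 at index 5, swap → [28, 26, 20, 10, 17, 42, 15, 2, 9, 5, -6, 3]
  42 > parent 20 at index 2, swap → [28, 26, 42, 10, 17, 20, 15, 2, 9, 5, -6, 3]
  42 > parent 28 at index 0, swap → [42, 26, 28, 10, 17, 20, 15, 2, 9, 5, -6, 3]
insert 22:
  append 22 at index 12 → [42, 26, 28, 10, 17, 20, 15, 2, 9, 5, -6, 3, 22]
  22 > parent 20 at index 5, swap → [42, 26, 28, 10, 17, 22, 15, 2, 9, 5, -6, 3, 20]
extract-max → returns 42:
  remove root 42; move last element 20 to root → [20, 26, 28, 10, 17, 22, 15, 2, 9, 5, -6, 3]
  20 vs larger child 28 at index 2, swap → [28, 26, 20, 10, 17, 22, 15, 2, 9, 5, -6, 3]
  20 vs larger child 22 at index 5, swap → [28, 26, 22, 10, 17, 20, 15, 2, 9, 5, -6, 3]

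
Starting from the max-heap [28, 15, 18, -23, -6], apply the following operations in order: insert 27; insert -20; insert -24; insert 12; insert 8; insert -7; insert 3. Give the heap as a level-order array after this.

[28, 15, 27, 12, 8, 18, -20, -24, -23, -6, -7, 3]

insert 27:
  append 27 at index 5 → [28, 15, 18, -23, -6, 27]
  27 > parent 18 at index 2, swap → [28, 15, 27, -23, -6, 18]
insert -20:
  append -20 at index 6 → [28, 15, 27, -23, -6, 18, -20] (no swap needed)
insert -24:
  append -24 at index 7 → [28, 15, 27, -23, -6, 18, -20, -24] (no swap needed)
insert 12:
  append 12 at index 8 → [28, 15, 27, -23, -6, 18, -20, -24, 12]
  12 > parent -23 at index 3, swap → [28, 15, 27, 12, -6, 18, -20, -24, -23]
insert 8:
  append 8 at index 9 → [28, 15, 27, 12, -6, 18, -20, -24, -23, 8]
  8 > parent -6 at index 4, swap → [28, 15, 27, 12, 8, 18, -20, -24, -23, -6]
insert -7:
  append -7 at index 10 → [28, 15, 27, 12, 8, 18, -20, -24, -23, -6, -7] (no swap needed)
insert 3:
  append 3 at index 11 → [28, 15, 27, 12, 8, 18, -20, -24, -23, -6, -7, 3] (no swap needed)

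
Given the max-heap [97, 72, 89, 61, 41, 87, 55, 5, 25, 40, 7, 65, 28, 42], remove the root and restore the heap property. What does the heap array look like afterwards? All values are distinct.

remove root 97; move last element 42 to root → [42, 72, 89, 61, 41, 87, 55, 5, 25, 40, 7, 65, 28]
42 vs larger child 89 at index 2, swap → [89, 72, 42, 61, 41, 87, 55, 5, 25, 40, 7, 65, 28]
42 vs larger child 87 at index 5, swap → [89, 72, 87, 61, 41, 42, 55, 5, 25, 40, 7, 65, 28]
42 vs larger child 65 at index 11, swap → [89, 72, 87, 61, 41, 65, 55, 5, 25, 40, 7, 42, 28]

[89, 72, 87, 61, 41, 65, 55, 5, 25, 40, 7, 42, 28]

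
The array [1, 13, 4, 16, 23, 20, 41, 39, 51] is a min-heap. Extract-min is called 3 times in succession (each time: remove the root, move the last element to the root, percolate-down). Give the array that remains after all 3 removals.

[16, 23, 20, 39, 41, 51]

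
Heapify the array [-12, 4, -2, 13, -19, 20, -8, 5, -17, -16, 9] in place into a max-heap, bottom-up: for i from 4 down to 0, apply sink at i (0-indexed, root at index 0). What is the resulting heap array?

[20, 13, -2, 5, 9, -12, -8, 4, -17, -16, -19]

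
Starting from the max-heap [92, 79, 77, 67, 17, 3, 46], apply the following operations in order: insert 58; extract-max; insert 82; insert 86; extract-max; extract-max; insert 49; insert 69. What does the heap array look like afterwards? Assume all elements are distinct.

insert 58:
  append 58 at index 7 → [92, 79, 77, 67, 17, 3, 46, 58] (no swap needed)
extract-max → returns 92:
  remove root 92; move last element 58 to root → [58, 79, 77, 67, 17, 3, 46]
  58 vs larger child 79 at index 1, swap → [79, 58, 77, 67, 17, 3, 46]
  58 vs larger child 67 at index 3, swap → [79, 67, 77, 58, 17, 3, 46]
insert 82:
  append 82 at index 7 → [79, 67, 77, 58, 17, 3, 46, 82]
  82 > parent 58 at index 3, swap → [79, 67, 77, 82, 17, 3, 46, 58]
  82 > parent 67 at index 1, swap → [79, 82, 77, 67, 17, 3, 46, 58]
  82 > parent 79 at index 0, swap → [82, 79, 77, 67, 17, 3, 46, 58]
insert 86:
  append 86 at index 8 → [82, 79, 77, 67, 17, 3, 46, 58, 86]
  86 > parent 67 at index 3, swap → [82, 79, 77, 86, 17, 3, 46, 58, 67]
  86 > parent 79 at index 1, swap → [82, 86, 77, 79, 17, 3, 46, 58, 67]
  86 > parent 82 at index 0, swap → [86, 82, 77, 79, 17, 3, 46, 58, 67]
extract-max → returns 86:
  remove root 86; move last element 67 to root → [67, 82, 77, 79, 17, 3, 46, 58]
  67 vs larger child 82 at index 1, swap → [82, 67, 77, 79, 17, 3, 46, 58]
  67 vs larger child 79 at index 3, swap → [82, 79, 77, 67, 17, 3, 46, 58]
extract-max → returns 82:
  remove root 82; move last element 58 to root → [58, 79, 77, 67, 17, 3, 46]
  58 vs larger child 79 at index 1, swap → [79, 58, 77, 67, 17, 3, 46]
  58 vs larger child 67 at index 3, swap → [79, 67, 77, 58, 17, 3, 46]
insert 49:
  append 49 at index 7 → [79, 67, 77, 58, 17, 3, 46, 49] (no swap needed)
insert 69:
  append 69 at index 8 → [79, 67, 77, 58, 17, 3, 46, 49, 69]
  69 > parent 58 at index 3, swap → [79, 67, 77, 69, 17, 3, 46, 49, 58]
  69 > parent 67 at index 1, swap → [79, 69, 77, 67, 17, 3, 46, 49, 58]

[79, 69, 77, 67, 17, 3, 46, 49, 58]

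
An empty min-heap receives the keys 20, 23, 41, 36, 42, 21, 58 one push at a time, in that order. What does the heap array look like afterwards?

[20, 23, 21, 36, 42, 41, 58]

Insert 20:
  append 20 at index 0 → [20] (no swap needed)
Insert 23:
  append 23 at index 1 → [20, 23] (no swap needed)
Insert 41:
  append 41 at index 2 → [20, 23, 41] (no swap needed)
Insert 36:
  append 36 at index 3 → [20, 23, 41, 36] (no swap needed)
Insert 42:
  append 42 at index 4 → [20, 23, 41, 36, 42] (no swap needed)
Insert 21:
  append 21 at index 5 → [20, 23, 41, 36, 42, 21]
  21 < parent 41 at index 2, swap → [20, 23, 21, 36, 42, 41]
Insert 58:
  append 58 at index 6 → [20, 23, 21, 36, 42, 41, 58] (no swap needed)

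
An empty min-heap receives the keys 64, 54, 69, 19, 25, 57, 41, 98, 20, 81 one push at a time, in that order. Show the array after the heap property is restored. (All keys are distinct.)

Insert 64:
  append 64 at index 0 → [64] (no swap needed)
Insert 54:
  append 54 at index 1 → [64, 54]
  54 < parent 64 at index 0, swap → [54, 64]
Insert 69:
  append 69 at index 2 → [54, 64, 69] (no swap needed)
Insert 19:
  append 19 at index 3 → [54, 64, 69, 19]
  19 < parent 64 at index 1, swap → [54, 19, 69, 64]
  19 < parent 54 at index 0, swap → [19, 54, 69, 64]
Insert 25:
  append 25 at index 4 → [19, 54, 69, 64, 25]
  25 < parent 54 at index 1, swap → [19, 25, 69, 64, 54]
Insert 57:
  append 57 at index 5 → [19, 25, 69, 64, 54, 57]
  57 < parent 69 at index 2, swap → [19, 25, 57, 64, 54, 69]
Insert 41:
  append 41 at index 6 → [19, 25, 57, 64, 54, 69, 41]
  41 < parent 57 at index 2, swap → [19, 25, 41, 64, 54, 69, 57]
Insert 98:
  append 98 at index 7 → [19, 25, 41, 64, 54, 69, 57, 98] (no swap needed)
Insert 20:
  append 20 at index 8 → [19, 25, 41, 64, 54, 69, 57, 98, 20]
  20 < parent 64 at index 3, swap → [19, 25, 41, 20, 54, 69, 57, 98, 64]
  20 < parent 25 at index 1, swap → [19, 20, 41, 25, 54, 69, 57, 98, 64]
Insert 81:
  append 81 at index 9 → [19, 20, 41, 25, 54, 69, 57, 98, 64, 81] (no swap needed)

[19, 20, 41, 25, 54, 69, 57, 98, 64, 81]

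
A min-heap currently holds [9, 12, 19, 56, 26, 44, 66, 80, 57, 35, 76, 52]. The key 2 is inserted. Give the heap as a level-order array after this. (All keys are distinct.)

append 2 at index 12 → [9, 12, 19, 56, 26, 44, 66, 80, 57, 35, 76, 52, 2]
2 < parent 44 at index 5, swap → [9, 12, 19, 56, 26, 2, 66, 80, 57, 35, 76, 52, 44]
2 < parent 19 at index 2, swap → [9, 12, 2, 56, 26, 19, 66, 80, 57, 35, 76, 52, 44]
2 < parent 9 at index 0, swap → [2, 12, 9, 56, 26, 19, 66, 80, 57, 35, 76, 52, 44]

[2, 12, 9, 56, 26, 19, 66, 80, 57, 35, 76, 52, 44]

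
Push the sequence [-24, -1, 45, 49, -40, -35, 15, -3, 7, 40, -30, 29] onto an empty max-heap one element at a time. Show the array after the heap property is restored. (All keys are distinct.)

[49, 45, 29, 7, 40, 15, -1, -24, -3, -40, -30, -35]

Insert -24:
  append -24 at index 0 → [-24] (no swap needed)
Insert -1:
  append -1 at index 1 → [-24, -1]
  -1 > parent -24 at index 0, swap → [-1, -24]
Insert 45:
  append 45 at index 2 → [-1, -24, 45]
  45 > parent -1 at index 0, swap → [45, -24, -1]
Insert 49:
  append 49 at index 3 → [45, -24, -1, 49]
  49 > parent -24 at index 1, swap → [45, 49, -1, -24]
  49 > parent 45 at index 0, swap → [49, 45, -1, -24]
Insert -40:
  append -40 at index 4 → [49, 45, -1, -24, -40] (no swap needed)
Insert -35:
  append -35 at index 5 → [49, 45, -1, -24, -40, -35] (no swap needed)
Insert 15:
  append 15 at index 6 → [49, 45, -1, -24, -40, -35, 15]
  15 > parent -1 at index 2, swap → [49, 45, 15, -24, -40, -35, -1]
Insert -3:
  append -3 at index 7 → [49, 45, 15, -24, -40, -35, -1, -3]
  -3 > parent -24 at index 3, swap → [49, 45, 15, -3, -40, -35, -1, -24]
Insert 7:
  append 7 at index 8 → [49, 45, 15, -3, -40, -35, -1, -24, 7]
  7 > parent -3 at index 3, swap → [49, 45, 15, 7, -40, -35, -1, -24, -3]
Insert 40:
  append 40 at index 9 → [49, 45, 15, 7, -40, -35, -1, -24, -3, 40]
  40 > parent -40 at index 4, swap → [49, 45, 15, 7, 40, -35, -1, -24, -3, -40]
Insert -30:
  append -30 at index 10 → [49, 45, 15, 7, 40, -35, -1, -24, -3, -40, -30] (no swap needed)
Insert 29:
  append 29 at index 11 → [49, 45, 15, 7, 40, -35, -1, -24, -3, -40, -30, 29]
  29 > parent -35 at index 5, swap → [49, 45, 15, 7, 40, 29, -1, -24, -3, -40, -30, -35]
  29 > parent 15 at index 2, swap → [49, 45, 29, 7, 40, 15, -1, -24, -3, -40, -30, -35]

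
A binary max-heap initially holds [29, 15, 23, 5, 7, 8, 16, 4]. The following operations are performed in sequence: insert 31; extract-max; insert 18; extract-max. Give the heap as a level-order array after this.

insert 31:
  append 31 at index 8 → [29, 15, 23, 5, 7, 8, 16, 4, 31]
  31 > parent 5 at index 3, swap → [29, 15, 23, 31, 7, 8, 16, 4, 5]
  31 > parent 15 at index 1, swap → [29, 31, 23, 15, 7, 8, 16, 4, 5]
  31 > parent 29 at index 0, swap → [31, 29, 23, 15, 7, 8, 16, 4, 5]
extract-max → returns 31:
  remove root 31; move last element 5 to root → [5, 29, 23, 15, 7, 8, 16, 4]
  5 vs larger child 29 at index 1, swap → [29, 5, 23, 15, 7, 8, 16, 4]
  5 vs larger child 15 at index 3, swap → [29, 15, 23, 5, 7, 8, 16, 4]
insert 18:
  append 18 at index 8 → [29, 15, 23, 5, 7, 8, 16, 4, 18]
  18 > parent 5 at index 3, swap → [29, 15, 23, 18, 7, 8, 16, 4, 5]
  18 > parent 15 at index 1, swap → [29, 18, 23, 15, 7, 8, 16, 4, 5]
extract-max → returns 29:
  remove root 29; move last element 5 to root → [5, 18, 23, 15, 7, 8, 16, 4]
  5 vs larger child 23 at index 2, swap → [23, 18, 5, 15, 7, 8, 16, 4]
  5 vs larger child 16 at index 6, swap → [23, 18, 16, 15, 7, 8, 5, 4]

[23, 18, 16, 15, 7, 8, 5, 4]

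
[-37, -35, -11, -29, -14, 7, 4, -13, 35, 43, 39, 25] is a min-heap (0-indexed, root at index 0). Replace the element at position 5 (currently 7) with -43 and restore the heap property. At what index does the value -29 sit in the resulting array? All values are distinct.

3

set index 5 from 7 to -43 → [-37, -35, -11, -29, -14, -43, 4, -13, 35, 43, 39, 25]
-43 < parent -11 at index 2, swap → [-37, -35, -43, -29, -14, -11, 4, -13, 35, 43, 39, 25]
-43 < parent -37 at index 0, swap → [-43, -35, -37, -29, -14, -11, 4, -13, 35, 43, 39, 25]
resulting array: [-43, -35, -37, -29, -14, -11, 4, -13, 35, 43, 39, 25]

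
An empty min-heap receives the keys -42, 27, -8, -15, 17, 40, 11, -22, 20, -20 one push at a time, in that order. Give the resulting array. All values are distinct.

Insert -42:
  append -42 at index 0 → [-42] (no swap needed)
Insert 27:
  append 27 at index 1 → [-42, 27] (no swap needed)
Insert -8:
  append -8 at index 2 → [-42, 27, -8] (no swap needed)
Insert -15:
  append -15 at index 3 → [-42, 27, -8, -15]
  -15 < parent 27 at index 1, swap → [-42, -15, -8, 27]
Insert 17:
  append 17 at index 4 → [-42, -15, -8, 27, 17] (no swap needed)
Insert 40:
  append 40 at index 5 → [-42, -15, -8, 27, 17, 40] (no swap needed)
Insert 11:
  append 11 at index 6 → [-42, -15, -8, 27, 17, 40, 11] (no swap needed)
Insert -22:
  append -22 at index 7 → [-42, -15, -8, 27, 17, 40, 11, -22]
  -22 < parent 27 at index 3, swap → [-42, -15, -8, -22, 17, 40, 11, 27]
  -22 < parent -15 at index 1, swap → [-42, -22, -8, -15, 17, 40, 11, 27]
Insert 20:
  append 20 at index 8 → [-42, -22, -8, -15, 17, 40, 11, 27, 20] (no swap needed)
Insert -20:
  append -20 at index 9 → [-42, -22, -8, -15, 17, 40, 11, 27, 20, -20]
  -20 < parent 17 at index 4, swap → [-42, -22, -8, -15, -20, 40, 11, 27, 20, 17]

[-42, -22, -8, -15, -20, 40, 11, 27, 20, 17]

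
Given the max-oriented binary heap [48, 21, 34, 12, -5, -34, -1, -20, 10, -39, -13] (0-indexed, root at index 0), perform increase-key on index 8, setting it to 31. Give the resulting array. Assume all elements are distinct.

set index 8 from 10 to 31 → [48, 21, 34, 12, -5, -34, -1, -20, 31, -39, -13]
31 > parent 12 at index 3, swap → [48, 21, 34, 31, -5, -34, -1, -20, 12, -39, -13]
31 > parent 21 at index 1, swap → [48, 31, 34, 21, -5, -34, -1, -20, 12, -39, -13]

[48, 31, 34, 21, -5, -34, -1, -20, 12, -39, -13]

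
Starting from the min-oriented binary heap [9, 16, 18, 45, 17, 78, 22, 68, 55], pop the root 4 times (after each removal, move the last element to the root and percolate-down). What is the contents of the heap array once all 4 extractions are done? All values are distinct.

extract-min #1 returns 9:
  remove root 9; move last element 55 to root → [55, 16, 18, 45, 17, 78, 22, 68]
  55 vs smaller child 16 at index 1, swap → [16, 55, 18, 45, 17, 78, 22, 68]
  55 vs smaller child 17 at index 4, swap → [16, 17, 18, 45, 55, 78, 22, 68]
extract-min #2 returns 16:
  remove root 16; move last element 68 to root → [68, 17, 18, 45, 55, 78, 22]
  68 vs smaller child 17 at index 1, swap → [17, 68, 18, 45, 55, 78, 22]
  68 vs smaller child 45 at index 3, swap → [17, 45, 18, 68, 55, 78, 22]
extract-min #3 returns 17:
  remove root 17; move last element 22 to root → [22, 45, 18, 68, 55, 78]
  22 vs smaller child 18 at index 2, swap → [18, 45, 22, 68, 55, 78]
extract-min #4 returns 18:
  remove root 18; move last element 78 to root → [78, 45, 22, 68, 55]
  78 vs smaller child 22 at index 2, swap → [22, 45, 78, 68, 55]

[22, 45, 78, 68, 55]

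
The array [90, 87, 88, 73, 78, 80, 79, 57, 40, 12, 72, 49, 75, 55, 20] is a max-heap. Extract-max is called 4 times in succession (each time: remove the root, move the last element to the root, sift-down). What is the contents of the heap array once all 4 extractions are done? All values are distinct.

[79, 78, 75, 73, 72, 49, 20, 57, 40, 12, 55]

extract-max #1 returns 90:
  remove root 90; move last element 20 to root → [20, 87, 88, 73, 78, 80, 79, 57, 40, 12, 72, 49, 75, 55]
  20 vs larger child 88 at index 2, swap → [88, 87, 20, 73, 78, 80, 79, 57, 40, 12, 72, 49, 75, 55]
  20 vs larger child 80 at index 5, swap → [88, 87, 80, 73, 78, 20, 79, 57, 40, 12, 72, 49, 75, 55]
  20 vs larger child 75 at index 12, swap → [88, 87, 80, 73, 78, 75, 79, 57, 40, 12, 72, 49, 20, 55]
extract-max #2 returns 88:
  remove root 88; move last element 55 to root → [55, 87, 80, 73, 78, 75, 79, 57, 40, 12, 72, 49, 20]
  55 vs larger child 87 at index 1, swap → [87, 55, 80, 73, 78, 75, 79, 57, 40, 12, 72, 49, 20]
  55 vs larger child 78 at index 4, swap → [87, 78, 80, 73, 55, 75, 79, 57, 40, 12, 72, 49, 20]
  55 vs larger child 72 at index 10, swap → [87, 78, 80, 73, 72, 75, 79, 57, 40, 12, 55, 49, 20]
extract-max #3 returns 87:
  remove root 87; move last element 20 to root → [20, 78, 80, 73, 72, 75, 79, 57, 40, 12, 55, 49]
  20 vs larger child 80 at index 2, swap → [80, 78, 20, 73, 72, 75, 79, 57, 40, 12, 55, 49]
  20 vs larger child 79 at index 6, swap → [80, 78, 79, 73, 72, 75, 20, 57, 40, 12, 55, 49]
extract-max #4 returns 80:
  remove root 80; move last element 49 to root → [49, 78, 79, 73, 72, 75, 20, 57, 40, 12, 55]
  49 vs larger child 79 at index 2, swap → [79, 78, 49, 73, 72, 75, 20, 57, 40, 12, 55]
  49 vs larger child 75 at index 5, swap → [79, 78, 75, 73, 72, 49, 20, 57, 40, 12, 55]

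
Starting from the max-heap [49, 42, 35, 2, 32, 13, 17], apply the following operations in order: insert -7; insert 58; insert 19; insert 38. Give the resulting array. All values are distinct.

[58, 49, 35, 42, 38, 13, 17, -7, 2, 19, 32]

insert -7:
  append -7 at index 7 → [49, 42, 35, 2, 32, 13, 17, -7] (no swap needed)
insert 58:
  append 58 at index 8 → [49, 42, 35, 2, 32, 13, 17, -7, 58]
  58 > parent 2 at index 3, swap → [49, 42, 35, 58, 32, 13, 17, -7, 2]
  58 > parent 42 at index 1, swap → [49, 58, 35, 42, 32, 13, 17, -7, 2]
  58 > parent 49 at index 0, swap → [58, 49, 35, 42, 32, 13, 17, -7, 2]
insert 19:
  append 19 at index 9 → [58, 49, 35, 42, 32, 13, 17, -7, 2, 19] (no swap needed)
insert 38:
  append 38 at index 10 → [58, 49, 35, 42, 32, 13, 17, -7, 2, 19, 38]
  38 > parent 32 at index 4, swap → [58, 49, 35, 42, 38, 13, 17, -7, 2, 19, 32]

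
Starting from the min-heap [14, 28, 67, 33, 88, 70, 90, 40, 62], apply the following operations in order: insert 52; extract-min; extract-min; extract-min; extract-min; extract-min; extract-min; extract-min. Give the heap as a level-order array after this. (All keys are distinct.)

[70, 90, 88]

insert 52:
  append 52 at index 9 → [14, 28, 67, 33, 88, 70, 90, 40, 62, 52]
  52 < parent 88 at index 4, swap → [14, 28, 67, 33, 52, 70, 90, 40, 62, 88]
extract-min → returns 14:
  remove root 14; move last element 88 to root → [88, 28, 67, 33, 52, 70, 90, 40, 62]
  88 vs smaller child 28 at index 1, swap → [28, 88, 67, 33, 52, 70, 90, 40, 62]
  88 vs smaller child 33 at index 3, swap → [28, 33, 67, 88, 52, 70, 90, 40, 62]
  88 vs smaller child 40 at index 7, swap → [28, 33, 67, 40, 52, 70, 90, 88, 62]
extract-min → returns 28:
  remove root 28; move last element 62 to root → [62, 33, 67, 40, 52, 70, 90, 88]
  62 vs smaller child 33 at index 1, swap → [33, 62, 67, 40, 52, 70, 90, 88]
  62 vs smaller child 40 at index 3, swap → [33, 40, 67, 62, 52, 70, 90, 88]
extract-min → returns 33:
  remove root 33; move last element 88 to root → [88, 40, 67, 62, 52, 70, 90]
  88 vs smaller child 40 at index 1, swap → [40, 88, 67, 62, 52, 70, 90]
  88 vs smaller child 52 at index 4, swap → [40, 52, 67, 62, 88, 70, 90]
extract-min → returns 40:
  remove root 40; move last element 90 to root → [90, 52, 67, 62, 88, 70]
  90 vs smaller child 52 at index 1, swap → [52, 90, 67, 62, 88, 70]
  90 vs smaller child 62 at index 3, swap → [52, 62, 67, 90, 88, 70]
extract-min → returns 52:
  remove root 52; move last element 70 to root → [70, 62, 67, 90, 88]
  70 vs smaller child 62 at index 1, swap → [62, 70, 67, 90, 88]
extract-min → returns 62:
  remove root 62; move last element 88 to root → [88, 70, 67, 90]
  88 vs smaller child 67 at index 2, swap → [67, 70, 88, 90]
extract-min → returns 67:
  remove root 67; move last element 90 to root → [90, 70, 88]
  90 vs smaller child 70 at index 1, swap → [70, 90, 88]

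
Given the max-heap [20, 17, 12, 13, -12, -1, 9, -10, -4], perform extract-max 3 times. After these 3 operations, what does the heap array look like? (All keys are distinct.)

[12, -4, 9, -10, -12, -1]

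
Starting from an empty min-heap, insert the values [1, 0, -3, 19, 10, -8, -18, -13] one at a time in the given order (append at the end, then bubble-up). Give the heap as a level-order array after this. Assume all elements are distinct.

[-18, -13, -8, 1, 10, 0, -3, 19]

Insert 1:
  append 1 at index 0 → [1] (no swap needed)
Insert 0:
  append 0 at index 1 → [1, 0]
  0 < parent 1 at index 0, swap → [0, 1]
Insert -3:
  append -3 at index 2 → [0, 1, -3]
  -3 < parent 0 at index 0, swap → [-3, 1, 0]
Insert 19:
  append 19 at index 3 → [-3, 1, 0, 19] (no swap needed)
Insert 10:
  append 10 at index 4 → [-3, 1, 0, 19, 10] (no swap needed)
Insert -8:
  append -8 at index 5 → [-3, 1, 0, 19, 10, -8]
  -8 < parent 0 at index 2, swap → [-3, 1, -8, 19, 10, 0]
  -8 < parent -3 at index 0, swap → [-8, 1, -3, 19, 10, 0]
Insert -18:
  append -18 at index 6 → [-8, 1, -3, 19, 10, 0, -18]
  -18 < parent -3 at index 2, swap → [-8, 1, -18, 19, 10, 0, -3]
  -18 < parent -8 at index 0, swap → [-18, 1, -8, 19, 10, 0, -3]
Insert -13:
  append -13 at index 7 → [-18, 1, -8, 19, 10, 0, -3, -13]
  -13 < parent 19 at index 3, swap → [-18, 1, -8, -13, 10, 0, -3, 19]
  -13 < parent 1 at index 1, swap → [-18, -13, -8, 1, 10, 0, -3, 19]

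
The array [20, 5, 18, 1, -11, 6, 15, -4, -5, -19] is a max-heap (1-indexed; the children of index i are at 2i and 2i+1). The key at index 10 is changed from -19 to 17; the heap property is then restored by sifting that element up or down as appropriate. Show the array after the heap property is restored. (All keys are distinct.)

[20, 17, 18, 1, 5, 6, 15, -4, -5, -11]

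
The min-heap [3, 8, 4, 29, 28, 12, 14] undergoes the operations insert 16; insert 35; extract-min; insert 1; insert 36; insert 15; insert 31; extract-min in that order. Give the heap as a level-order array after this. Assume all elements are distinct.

insert 16:
  append 16 at index 7 → [3, 8, 4, 29, 28, 12, 14, 16]
  16 < parent 29 at index 3, swap → [3, 8, 4, 16, 28, 12, 14, 29]
insert 35:
  append 35 at index 8 → [3, 8, 4, 16, 28, 12, 14, 29, 35] (no swap needed)
extract-min → returns 3:
  remove root 3; move last element 35 to root → [35, 8, 4, 16, 28, 12, 14, 29]
  35 vs smaller child 4 at index 2, swap → [4, 8, 35, 16, 28, 12, 14, 29]
  35 vs smaller child 12 at index 5, swap → [4, 8, 12, 16, 28, 35, 14, 29]
insert 1:
  append 1 at index 8 → [4, 8, 12, 16, 28, 35, 14, 29, 1]
  1 < parent 16 at index 3, swap → [4, 8, 12, 1, 28, 35, 14, 29, 16]
  1 < parent 8 at index 1, swap → [4, 1, 12, 8, 28, 35, 14, 29, 16]
  1 < parent 4 at index 0, swap → [1, 4, 12, 8, 28, 35, 14, 29, 16]
insert 36:
  append 36 at index 9 → [1, 4, 12, 8, 28, 35, 14, 29, 16, 36] (no swap needed)
insert 15:
  append 15 at index 10 → [1, 4, 12, 8, 28, 35, 14, 29, 16, 36, 15]
  15 < parent 28 at index 4, swap → [1, 4, 12, 8, 15, 35, 14, 29, 16, 36, 28]
insert 31:
  append 31 at index 11 → [1, 4, 12, 8, 15, 35, 14, 29, 16, 36, 28, 31]
  31 < parent 35 at index 5, swap → [1, 4, 12, 8, 15, 31, 14, 29, 16, 36, 28, 35]
extract-min → returns 1:
  remove root 1; move last element 35 to root → [35, 4, 12, 8, 15, 31, 14, 29, 16, 36, 28]
  35 vs smaller child 4 at index 1, swap → [4, 35, 12, 8, 15, 31, 14, 29, 16, 36, 28]
  35 vs smaller child 8 at index 3, swap → [4, 8, 12, 35, 15, 31, 14, 29, 16, 36, 28]
  35 vs smaller child 16 at index 8, swap → [4, 8, 12, 16, 15, 31, 14, 29, 35, 36, 28]

[4, 8, 12, 16, 15, 31, 14, 29, 35, 36, 28]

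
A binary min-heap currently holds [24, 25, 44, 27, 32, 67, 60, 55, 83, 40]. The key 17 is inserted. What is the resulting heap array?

append 17 at index 10 → [24, 25, 44, 27, 32, 67, 60, 55, 83, 40, 17]
17 < parent 32 at index 4, swap → [24, 25, 44, 27, 17, 67, 60, 55, 83, 40, 32]
17 < parent 25 at index 1, swap → [24, 17, 44, 27, 25, 67, 60, 55, 83, 40, 32]
17 < parent 24 at index 0, swap → [17, 24, 44, 27, 25, 67, 60, 55, 83, 40, 32]

[17, 24, 44, 27, 25, 67, 60, 55, 83, 40, 32]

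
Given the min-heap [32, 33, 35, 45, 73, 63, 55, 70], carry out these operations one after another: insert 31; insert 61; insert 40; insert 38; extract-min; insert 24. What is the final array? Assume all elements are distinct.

[24, 33, 32, 45, 40, 35, 55, 70, 63, 73, 61, 38]

insert 31:
  append 31 at index 8 → [32, 33, 35, 45, 73, 63, 55, 70, 31]
  31 < parent 45 at index 3, swap → [32, 33, 35, 31, 73, 63, 55, 70, 45]
  31 < parent 33 at index 1, swap → [32, 31, 35, 33, 73, 63, 55, 70, 45]
  31 < parent 32 at index 0, swap → [31, 32, 35, 33, 73, 63, 55, 70, 45]
insert 61:
  append 61 at index 9 → [31, 32, 35, 33, 73, 63, 55, 70, 45, 61]
  61 < parent 73 at index 4, swap → [31, 32, 35, 33, 61, 63, 55, 70, 45, 73]
insert 40:
  append 40 at index 10 → [31, 32, 35, 33, 61, 63, 55, 70, 45, 73, 40]
  40 < parent 61 at index 4, swap → [31, 32, 35, 33, 40, 63, 55, 70, 45, 73, 61]
insert 38:
  append 38 at index 11 → [31, 32, 35, 33, 40, 63, 55, 70, 45, 73, 61, 38]
  38 < parent 63 at index 5, swap → [31, 32, 35, 33, 40, 38, 55, 70, 45, 73, 61, 63]
extract-min → returns 31:
  remove root 31; move last element 63 to root → [63, 32, 35, 33, 40, 38, 55, 70, 45, 73, 61]
  63 vs smaller child 32 at index 1, swap → [32, 63, 35, 33, 40, 38, 55, 70, 45, 73, 61]
  63 vs smaller child 33 at index 3, swap → [32, 33, 35, 63, 40, 38, 55, 70, 45, 73, 61]
  63 vs smaller child 45 at index 8, swap → [32, 33, 35, 45, 40, 38, 55, 70, 63, 73, 61]
insert 24:
  append 24 at index 11 → [32, 33, 35, 45, 40, 38, 55, 70, 63, 73, 61, 24]
  24 < parent 38 at index 5, swap → [32, 33, 35, 45, 40, 24, 55, 70, 63, 73, 61, 38]
  24 < parent 35 at index 2, swap → [32, 33, 24, 45, 40, 35, 55, 70, 63, 73, 61, 38]
  24 < parent 32 at index 0, swap → [24, 33, 32, 45, 40, 35, 55, 70, 63, 73, 61, 38]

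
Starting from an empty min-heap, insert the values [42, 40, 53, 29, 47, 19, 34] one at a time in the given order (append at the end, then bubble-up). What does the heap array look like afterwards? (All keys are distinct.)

Insert 42:
  append 42 at index 0 → [42] (no swap needed)
Insert 40:
  append 40 at index 1 → [42, 40]
  40 < parent 42 at index 0, swap → [40, 42]
Insert 53:
  append 53 at index 2 → [40, 42, 53] (no swap needed)
Insert 29:
  append 29 at index 3 → [40, 42, 53, 29]
  29 < parent 42 at index 1, swap → [40, 29, 53, 42]
  29 < parent 40 at index 0, swap → [29, 40, 53, 42]
Insert 47:
  append 47 at index 4 → [29, 40, 53, 42, 47] (no swap needed)
Insert 19:
  append 19 at index 5 → [29, 40, 53, 42, 47, 19]
  19 < parent 53 at index 2, swap → [29, 40, 19, 42, 47, 53]
  19 < parent 29 at index 0, swap → [19, 40, 29, 42, 47, 53]
Insert 34:
  append 34 at index 6 → [19, 40, 29, 42, 47, 53, 34] (no swap needed)

[19, 40, 29, 42, 47, 53, 34]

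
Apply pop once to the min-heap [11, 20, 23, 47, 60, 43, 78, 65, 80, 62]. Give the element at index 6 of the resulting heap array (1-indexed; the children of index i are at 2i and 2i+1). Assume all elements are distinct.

remove root 11; move last element 62 to root → [62, 20, 23, 47, 60, 43, 78, 65, 80]
62 vs smaller child 20 at index 2, swap → [20, 62, 23, 47, 60, 43, 78, 65, 80]
62 vs smaller child 47 at index 4, swap → [20, 47, 23, 62, 60, 43, 78, 65, 80]
resulting array: [20, 47, 23, 62, 60, 43, 78, 65, 80]

43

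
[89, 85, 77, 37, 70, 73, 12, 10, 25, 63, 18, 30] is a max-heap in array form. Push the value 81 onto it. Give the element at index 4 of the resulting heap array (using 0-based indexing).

70

append 81 at index 12 → [89, 85, 77, 37, 70, 73, 12, 10, 25, 63, 18, 30, 81]
81 > parent 73 at index 5, swap → [89, 85, 77, 37, 70, 81, 12, 10, 25, 63, 18, 30, 73]
81 > parent 77 at index 2, swap → [89, 85, 81, 37, 70, 77, 12, 10, 25, 63, 18, 30, 73]
resulting array: [89, 85, 81, 37, 70, 77, 12, 10, 25, 63, 18, 30, 73]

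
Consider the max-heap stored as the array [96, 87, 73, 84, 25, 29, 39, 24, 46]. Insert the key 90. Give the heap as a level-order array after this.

[96, 90, 73, 84, 87, 29, 39, 24, 46, 25]

append 90 at index 9 → [96, 87, 73, 84, 25, 29, 39, 24, 46, 90]
90 > parent 25 at index 4, swap → [96, 87, 73, 84, 90, 29, 39, 24, 46, 25]
90 > parent 87 at index 1, swap → [96, 90, 73, 84, 87, 29, 39, 24, 46, 25]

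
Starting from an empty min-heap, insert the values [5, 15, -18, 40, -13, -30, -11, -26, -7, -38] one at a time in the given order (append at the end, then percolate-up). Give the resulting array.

[-38, -30, -18, -13, -26, 5, -11, 40, -7, 15]

Insert 5:
  append 5 at index 0 → [5] (no swap needed)
Insert 15:
  append 15 at index 1 → [5, 15] (no swap needed)
Insert -18:
  append -18 at index 2 → [5, 15, -18]
  -18 < parent 5 at index 0, swap → [-18, 15, 5]
Insert 40:
  append 40 at index 3 → [-18, 15, 5, 40] (no swap needed)
Insert -13:
  append -13 at index 4 → [-18, 15, 5, 40, -13]
  -13 < parent 15 at index 1, swap → [-18, -13, 5, 40, 15]
Insert -30:
  append -30 at index 5 → [-18, -13, 5, 40, 15, -30]
  -30 < parent 5 at index 2, swap → [-18, -13, -30, 40, 15, 5]
  -30 < parent -18 at index 0, swap → [-30, -13, -18, 40, 15, 5]
Insert -11:
  append -11 at index 6 → [-30, -13, -18, 40, 15, 5, -11] (no swap needed)
Insert -26:
  append -26 at index 7 → [-30, -13, -18, 40, 15, 5, -11, -26]
  -26 < parent 40 at index 3, swap → [-30, -13, -18, -26, 15, 5, -11, 40]
  -26 < parent -13 at index 1, swap → [-30, -26, -18, -13, 15, 5, -11, 40]
Insert -7:
  append -7 at index 8 → [-30, -26, -18, -13, 15, 5, -11, 40, -7] (no swap needed)
Insert -38:
  append -38 at index 9 → [-30, -26, -18, -13, 15, 5, -11, 40, -7, -38]
  -38 < parent 15 at index 4, swap → [-30, -26, -18, -13, -38, 5, -11, 40, -7, 15]
  -38 < parent -26 at index 1, swap → [-30, -38, -18, -13, -26, 5, -11, 40, -7, 15]
  -38 < parent -30 at index 0, swap → [-38, -30, -18, -13, -26, 5, -11, 40, -7, 15]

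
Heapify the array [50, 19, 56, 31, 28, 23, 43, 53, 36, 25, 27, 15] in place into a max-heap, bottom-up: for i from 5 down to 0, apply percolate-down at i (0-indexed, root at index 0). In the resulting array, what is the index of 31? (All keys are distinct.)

7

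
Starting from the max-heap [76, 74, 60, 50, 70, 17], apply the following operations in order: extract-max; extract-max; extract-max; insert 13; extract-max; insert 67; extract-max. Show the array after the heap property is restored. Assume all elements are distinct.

[50, 13, 17]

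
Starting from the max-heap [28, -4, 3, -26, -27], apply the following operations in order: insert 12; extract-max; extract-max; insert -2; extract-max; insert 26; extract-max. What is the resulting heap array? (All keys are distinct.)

[-2, -4, -27, -26]

insert 12:
  append 12 at index 5 → [28, -4, 3, -26, -27, 12]
  12 > parent 3 at index 2, swap → [28, -4, 12, -26, -27, 3]
extract-max → returns 28:
  remove root 28; move last element 3 to root → [3, -4, 12, -26, -27]
  3 vs larger child 12 at index 2, swap → [12, -4, 3, -26, -27]
extract-max → returns 12:
  remove root 12; move last element -27 to root → [-27, -4, 3, -26]
  -27 vs larger child 3 at index 2, swap → [3, -4, -27, -26]
insert -2:
  append -2 at index 4 → [3, -4, -27, -26, -2]
  -2 > parent -4 at index 1, swap → [3, -2, -27, -26, -4]
extract-max → returns 3:
  remove root 3; move last element -4 to root → [-4, -2, -27, -26]
  -4 vs larger child -2 at index 1, swap → [-2, -4, -27, -26]
insert 26:
  append 26 at index 4 → [-2, -4, -27, -26, 26]
  26 > parent -4 at index 1, swap → [-2, 26, -27, -26, -4]
  26 > parent -2 at index 0, swap → [26, -2, -27, -26, -4]
extract-max → returns 26:
  remove root 26; move last element -4 to root → [-4, -2, -27, -26]
  -4 vs larger child -2 at index 1, swap → [-2, -4, -27, -26]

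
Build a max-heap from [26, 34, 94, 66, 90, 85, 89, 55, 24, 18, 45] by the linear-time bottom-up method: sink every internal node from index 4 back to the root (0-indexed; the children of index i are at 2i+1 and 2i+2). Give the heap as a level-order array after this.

[94, 90, 89, 66, 45, 85, 26, 55, 24, 18, 34]

sift down from index 4: already satisfies heap property
sift down from index 3: already satisfies heap property
sift down from index 2: already satisfies heap property
sift down from index 1:
  34 vs larger child 90 at index 4, swap → [26, 90, 94, 66, 34, 85, 89, 55, 24, 18, 45]
  34 vs larger child 45 at index 10, swap → [26, 90, 94, 66, 45, 85, 89, 55, 24, 18, 34]
sift down from index 0:
  26 vs larger child 94 at index 2, swap → [94, 90, 26, 66, 45, 85, 89, 55, 24, 18, 34]
  26 vs larger child 89 at index 6, swap → [94, 90, 89, 66, 45, 85, 26, 55, 24, 18, 34]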